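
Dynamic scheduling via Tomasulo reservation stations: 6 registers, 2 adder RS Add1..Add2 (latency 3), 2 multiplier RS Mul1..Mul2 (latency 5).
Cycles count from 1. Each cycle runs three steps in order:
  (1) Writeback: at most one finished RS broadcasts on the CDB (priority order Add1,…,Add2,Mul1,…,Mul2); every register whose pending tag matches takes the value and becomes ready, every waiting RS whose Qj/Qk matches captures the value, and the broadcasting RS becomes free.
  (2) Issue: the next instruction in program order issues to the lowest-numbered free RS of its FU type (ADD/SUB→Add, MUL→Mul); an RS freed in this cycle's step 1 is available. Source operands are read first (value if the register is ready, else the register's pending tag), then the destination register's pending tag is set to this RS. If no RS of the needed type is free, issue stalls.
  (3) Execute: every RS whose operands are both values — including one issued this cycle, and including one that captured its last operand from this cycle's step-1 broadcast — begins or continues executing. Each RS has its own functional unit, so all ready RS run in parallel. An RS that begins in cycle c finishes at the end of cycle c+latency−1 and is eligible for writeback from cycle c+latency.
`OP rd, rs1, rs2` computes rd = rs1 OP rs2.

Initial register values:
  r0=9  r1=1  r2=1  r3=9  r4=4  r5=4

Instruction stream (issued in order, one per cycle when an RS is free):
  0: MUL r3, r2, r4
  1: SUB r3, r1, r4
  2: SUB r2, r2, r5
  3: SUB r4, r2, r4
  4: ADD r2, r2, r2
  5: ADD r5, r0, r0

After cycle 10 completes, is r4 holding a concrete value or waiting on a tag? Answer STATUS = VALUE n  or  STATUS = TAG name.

STATUS = VALUE -7

cycle 1: issue MUL r3<-Mul1 // r0:9,r1:1,r2:1,r3:Mul1,r4:4,r5:4
cycle 2: issue SUB r3<-Add1 // r0:9,r1:1,r2:1,r3:Add1,r4:4,r5:4
cycle 3: issue SUB r2<-Add2 // r0:9,r1:1,r2:Add2,r3:Add1,r4:4,r5:4
cycle 4: stall // r0:9,r1:1,r2:Add2,r3:Add1,r4:4,r5:4
cycle 5: CDB Add1=-3; issue SUB r4<-Add1 // r0:9,r1:1,r2:Add2,r3:-3,r4:Add1,r5:4
cycle 6: CDB Add2=-3; issue ADD r2<-Add2 // r0:9,r1:1,r2:Add2,r3:-3,r4:Add1,r5:4
cycle 7: CDB Mul1=4; stall // r0:9,r1:1,r2:Add2,r3:-3,r4:Add1,r5:4
cycle 8: stall // r0:9,r1:1,r2:Add2,r3:-3,r4:Add1,r5:4
cycle 9: CDB Add1=-7; issue ADD r5<-Add1 // r0:9,r1:1,r2:Add2,r3:-3,r4:-7,r5:Add1
cycle 10: CDB Add2=-6 // r0:9,r1:1,r2:-6,r3:-3,r4:-7,r5:Add1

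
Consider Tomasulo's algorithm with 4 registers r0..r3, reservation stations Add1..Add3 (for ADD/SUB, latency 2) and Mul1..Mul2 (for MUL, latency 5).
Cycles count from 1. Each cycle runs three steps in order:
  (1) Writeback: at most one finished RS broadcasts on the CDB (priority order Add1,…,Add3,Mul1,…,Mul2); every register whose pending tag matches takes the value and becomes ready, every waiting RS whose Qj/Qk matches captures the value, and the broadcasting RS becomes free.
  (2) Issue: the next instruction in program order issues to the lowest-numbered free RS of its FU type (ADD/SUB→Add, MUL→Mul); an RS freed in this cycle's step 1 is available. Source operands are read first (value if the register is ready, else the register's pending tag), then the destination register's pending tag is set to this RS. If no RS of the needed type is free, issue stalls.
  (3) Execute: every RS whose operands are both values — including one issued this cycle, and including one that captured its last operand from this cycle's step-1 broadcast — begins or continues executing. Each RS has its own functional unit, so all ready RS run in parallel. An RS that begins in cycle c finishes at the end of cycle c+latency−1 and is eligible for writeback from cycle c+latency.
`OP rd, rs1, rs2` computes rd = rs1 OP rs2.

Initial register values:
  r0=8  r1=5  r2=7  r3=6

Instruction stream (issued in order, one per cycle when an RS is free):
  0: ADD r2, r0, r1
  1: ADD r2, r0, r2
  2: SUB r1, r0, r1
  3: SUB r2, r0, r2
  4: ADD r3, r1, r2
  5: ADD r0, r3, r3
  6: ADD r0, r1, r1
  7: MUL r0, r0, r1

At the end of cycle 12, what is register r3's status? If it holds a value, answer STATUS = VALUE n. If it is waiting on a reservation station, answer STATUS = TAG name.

STATUS = VALUE -10

c1: issue ADD r2<-Add1 | r0:8,r1:5,r2:Add1,r3:6
c2: issue ADD r2<-Add2 | r0:8,r1:5,r2:Add2,r3:6
c3: CDB Add1=13; issue SUB r1<-Add1 | r0:8,r1:Add1,r2:Add2,r3:6
c4: issue SUB r2<-Add3 | r0:8,r1:Add1,r2:Add3,r3:6
c5: CDB Add1=3; issue ADD r3<-Add1 | r0:8,r1:3,r2:Add3,r3:Add1
c6: CDB Add2=21; issue ADD r0<-Add2 | r0:Add2,r1:3,r2:Add3,r3:Add1
c7: stall | r0:Add2,r1:3,r2:Add3,r3:Add1
c8: CDB Add3=-13; issue ADD r0<-Add3 | r0:Add3,r1:3,r2:-13,r3:Add1
c9: issue MUL r0<-Mul1 | r0:Mul1,r1:3,r2:-13,r3:Add1
c10: CDB Add1=-10 | r0:Mul1,r1:3,r2:-13,r3:-10
c11: CDB Add3=6 | r0:Mul1,r1:3,r2:-13,r3:-10
c12: CDB Add2=-20 | r0:Mul1,r1:3,r2:-13,r3:-10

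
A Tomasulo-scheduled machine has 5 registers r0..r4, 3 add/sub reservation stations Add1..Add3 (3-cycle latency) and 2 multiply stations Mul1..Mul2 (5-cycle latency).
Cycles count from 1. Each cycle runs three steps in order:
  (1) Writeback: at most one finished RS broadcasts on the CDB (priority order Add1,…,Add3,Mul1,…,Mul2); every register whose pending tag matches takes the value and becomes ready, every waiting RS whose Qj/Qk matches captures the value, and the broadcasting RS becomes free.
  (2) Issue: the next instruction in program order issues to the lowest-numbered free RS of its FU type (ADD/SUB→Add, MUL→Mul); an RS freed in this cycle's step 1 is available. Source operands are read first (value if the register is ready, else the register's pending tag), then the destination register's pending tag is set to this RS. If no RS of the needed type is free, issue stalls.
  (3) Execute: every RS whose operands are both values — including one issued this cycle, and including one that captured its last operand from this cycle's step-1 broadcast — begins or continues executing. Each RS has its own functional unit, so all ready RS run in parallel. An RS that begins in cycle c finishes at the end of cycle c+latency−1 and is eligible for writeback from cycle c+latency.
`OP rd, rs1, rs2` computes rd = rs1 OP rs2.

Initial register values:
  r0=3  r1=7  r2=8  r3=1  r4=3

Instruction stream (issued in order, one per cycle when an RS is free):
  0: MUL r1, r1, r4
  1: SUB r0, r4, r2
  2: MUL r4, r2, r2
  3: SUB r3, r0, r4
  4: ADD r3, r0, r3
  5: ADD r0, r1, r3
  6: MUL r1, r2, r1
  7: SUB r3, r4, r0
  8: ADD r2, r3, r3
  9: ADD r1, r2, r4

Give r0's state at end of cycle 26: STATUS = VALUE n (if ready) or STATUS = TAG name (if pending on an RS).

cycle 1: issue MUL r1<-Mul1 // r0:3,r1:Mul1,r2:8,r3:1,r4:3
cycle 2: issue SUB r0<-Add1 // r0:Add1,r1:Mul1,r2:8,r3:1,r4:3
cycle 3: issue MUL r4<-Mul2 // r0:Add1,r1:Mul1,r2:8,r3:1,r4:Mul2
cycle 4: issue SUB r3<-Add2 // r0:Add1,r1:Mul1,r2:8,r3:Add2,r4:Mul2
cycle 5: CDB Add1=-5; issue ADD r3<-Add1 // r0:-5,r1:Mul1,r2:8,r3:Add1,r4:Mul2
cycle 6: CDB Mul1=21; issue ADD r0<-Add3 // r0:Add3,r1:21,r2:8,r3:Add1,r4:Mul2
cycle 7: issue MUL r1<-Mul1 // r0:Add3,r1:Mul1,r2:8,r3:Add1,r4:Mul2
cycle 8: CDB Mul2=64; stall // r0:Add3,r1:Mul1,r2:8,r3:Add1,r4:64
cycle 9: stall // r0:Add3,r1:Mul1,r2:8,r3:Add1,r4:64
cycle 10: stall // r0:Add3,r1:Mul1,r2:8,r3:Add1,r4:64
cycle 11: CDB Add2=-69; issue SUB r3<-Add2 // r0:Add3,r1:Mul1,r2:8,r3:Add2,r4:64
cycle 12: CDB Mul1=168; stall // r0:Add3,r1:168,r2:8,r3:Add2,r4:64
cycle 13: stall // r0:Add3,r1:168,r2:8,r3:Add2,r4:64
cycle 14: CDB Add1=-74; issue ADD r2<-Add1 // r0:Add3,r1:168,r2:Add1,r3:Add2,r4:64
cycle 15: stall // r0:Add3,r1:168,r2:Add1,r3:Add2,r4:64
cycle 16: stall // r0:Add3,r1:168,r2:Add1,r3:Add2,r4:64
cycle 17: CDB Add3=-53; issue ADD r1<-Add3 // r0:-53,r1:Add3,r2:Add1,r3:Add2,r4:64
cycle 18: - // r0:-53,r1:Add3,r2:Add1,r3:Add2,r4:64
cycle 19: - // r0:-53,r1:Add3,r2:Add1,r3:Add2,r4:64
cycle 20: CDB Add2=117 // r0:-53,r1:Add3,r2:Add1,r3:117,r4:64
cycle 21: - // r0:-53,r1:Add3,r2:Add1,r3:117,r4:64
cycle 22: - // r0:-53,r1:Add3,r2:Add1,r3:117,r4:64
cycle 23: CDB Add1=234 // r0:-53,r1:Add3,r2:234,r3:117,r4:64
cycle 24: - // r0:-53,r1:Add3,r2:234,r3:117,r4:64
cycle 25: - // r0:-53,r1:Add3,r2:234,r3:117,r4:64
cycle 26: CDB Add3=298 // r0:-53,r1:298,r2:234,r3:117,r4:64

STATUS = VALUE -53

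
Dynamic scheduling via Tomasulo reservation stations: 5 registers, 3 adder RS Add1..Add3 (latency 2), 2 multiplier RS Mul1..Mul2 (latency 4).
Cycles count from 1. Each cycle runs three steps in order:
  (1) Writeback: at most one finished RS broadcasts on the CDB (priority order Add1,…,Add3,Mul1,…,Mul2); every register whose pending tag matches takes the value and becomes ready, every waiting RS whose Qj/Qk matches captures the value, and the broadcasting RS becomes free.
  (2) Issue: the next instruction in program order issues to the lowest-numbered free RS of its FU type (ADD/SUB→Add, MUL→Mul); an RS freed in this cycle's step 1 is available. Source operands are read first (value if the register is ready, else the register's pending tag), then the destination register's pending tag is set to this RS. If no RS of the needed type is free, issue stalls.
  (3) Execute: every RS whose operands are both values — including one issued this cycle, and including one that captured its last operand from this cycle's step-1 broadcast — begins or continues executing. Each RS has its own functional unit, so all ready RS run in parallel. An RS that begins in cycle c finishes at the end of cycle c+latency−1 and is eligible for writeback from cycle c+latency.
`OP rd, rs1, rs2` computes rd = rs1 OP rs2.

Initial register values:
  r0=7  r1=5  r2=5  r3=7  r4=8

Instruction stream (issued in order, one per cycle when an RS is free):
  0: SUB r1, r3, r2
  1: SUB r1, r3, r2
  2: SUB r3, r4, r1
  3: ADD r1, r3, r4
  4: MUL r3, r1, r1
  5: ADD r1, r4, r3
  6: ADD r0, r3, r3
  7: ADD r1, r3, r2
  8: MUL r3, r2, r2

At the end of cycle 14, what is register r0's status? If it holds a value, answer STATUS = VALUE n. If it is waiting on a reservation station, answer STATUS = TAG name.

STATUS = TAG Add3

  c1: issue SUB r1<-Add1  regs: r0:7,r1:Add1,r2:5,r3:7,r4:8
  c2: issue SUB r1<-Add2  regs: r0:7,r1:Add2,r2:5,r3:7,r4:8
  c3: CDB Add1=2; issue SUB r3<-Add1  regs: r0:7,r1:Add2,r2:5,r3:Add1,r4:8
  c4: CDB Add2=2; issue ADD r1<-Add2  regs: r0:7,r1:Add2,r2:5,r3:Add1,r4:8
  c5: issue MUL r3<-Mul1  regs: r0:7,r1:Add2,r2:5,r3:Mul1,r4:8
  c6: CDB Add1=6; issue ADD r1<-Add1  regs: r0:7,r1:Add1,r2:5,r3:Mul1,r4:8
  c7: issue ADD r0<-Add3  regs: r0:Add3,r1:Add1,r2:5,r3:Mul1,r4:8
  c8: CDB Add2=14; issue ADD r1<-Add2  regs: r0:Add3,r1:Add2,r2:5,r3:Mul1,r4:8
  c9: issue MUL r3<-Mul2  regs: r0:Add3,r1:Add2,r2:5,r3:Mul2,r4:8
  c10: -  regs: r0:Add3,r1:Add2,r2:5,r3:Mul2,r4:8
  c11: -  regs: r0:Add3,r1:Add2,r2:5,r3:Mul2,r4:8
  c12: CDB Mul1=196  regs: r0:Add3,r1:Add2,r2:5,r3:Mul2,r4:8
  c13: CDB Mul2=25  regs: r0:Add3,r1:Add2,r2:5,r3:25,r4:8
  c14: CDB Add1=204  regs: r0:Add3,r1:Add2,r2:5,r3:25,r4:8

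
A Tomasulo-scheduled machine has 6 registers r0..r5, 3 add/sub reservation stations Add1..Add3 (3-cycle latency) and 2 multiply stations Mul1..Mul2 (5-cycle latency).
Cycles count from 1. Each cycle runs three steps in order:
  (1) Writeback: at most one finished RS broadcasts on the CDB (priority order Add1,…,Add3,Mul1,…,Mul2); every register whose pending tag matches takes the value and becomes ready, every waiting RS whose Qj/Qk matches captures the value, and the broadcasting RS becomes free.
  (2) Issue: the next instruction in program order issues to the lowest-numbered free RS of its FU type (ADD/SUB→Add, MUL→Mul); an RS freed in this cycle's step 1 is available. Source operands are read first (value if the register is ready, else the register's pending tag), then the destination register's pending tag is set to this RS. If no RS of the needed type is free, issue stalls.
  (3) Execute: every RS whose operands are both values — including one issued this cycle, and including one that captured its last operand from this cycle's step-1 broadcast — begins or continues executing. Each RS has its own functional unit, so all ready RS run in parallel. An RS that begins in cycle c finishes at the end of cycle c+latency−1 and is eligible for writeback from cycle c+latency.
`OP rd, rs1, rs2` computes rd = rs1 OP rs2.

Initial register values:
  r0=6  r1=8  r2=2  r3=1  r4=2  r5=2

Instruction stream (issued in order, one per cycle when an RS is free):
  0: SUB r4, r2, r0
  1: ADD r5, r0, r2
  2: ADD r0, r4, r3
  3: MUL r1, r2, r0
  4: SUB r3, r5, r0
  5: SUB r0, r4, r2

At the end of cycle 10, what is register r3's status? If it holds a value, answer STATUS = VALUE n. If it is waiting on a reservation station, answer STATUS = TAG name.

STATUS = VALUE 11

cycle 1: issue SUB r4<-Add1 // r0:6,r1:8,r2:2,r3:1,r4:Add1,r5:2
cycle 2: issue ADD r5<-Add2 // r0:6,r1:8,r2:2,r3:1,r4:Add1,r5:Add2
cycle 3: issue ADD r0<-Add3 // r0:Add3,r1:8,r2:2,r3:1,r4:Add1,r5:Add2
cycle 4: CDB Add1=-4; issue MUL r1<-Mul1 // r0:Add3,r1:Mul1,r2:2,r3:1,r4:-4,r5:Add2
cycle 5: CDB Add2=8; issue SUB r3<-Add1 // r0:Add3,r1:Mul1,r2:2,r3:Add1,r4:-4,r5:8
cycle 6: issue SUB r0<-Add2 // r0:Add2,r1:Mul1,r2:2,r3:Add1,r4:-4,r5:8
cycle 7: CDB Add3=-3 // r0:Add2,r1:Mul1,r2:2,r3:Add1,r4:-4,r5:8
cycle 8: - // r0:Add2,r1:Mul1,r2:2,r3:Add1,r4:-4,r5:8
cycle 9: CDB Add2=-6 // r0:-6,r1:Mul1,r2:2,r3:Add1,r4:-4,r5:8
cycle 10: CDB Add1=11 // r0:-6,r1:Mul1,r2:2,r3:11,r4:-4,r5:8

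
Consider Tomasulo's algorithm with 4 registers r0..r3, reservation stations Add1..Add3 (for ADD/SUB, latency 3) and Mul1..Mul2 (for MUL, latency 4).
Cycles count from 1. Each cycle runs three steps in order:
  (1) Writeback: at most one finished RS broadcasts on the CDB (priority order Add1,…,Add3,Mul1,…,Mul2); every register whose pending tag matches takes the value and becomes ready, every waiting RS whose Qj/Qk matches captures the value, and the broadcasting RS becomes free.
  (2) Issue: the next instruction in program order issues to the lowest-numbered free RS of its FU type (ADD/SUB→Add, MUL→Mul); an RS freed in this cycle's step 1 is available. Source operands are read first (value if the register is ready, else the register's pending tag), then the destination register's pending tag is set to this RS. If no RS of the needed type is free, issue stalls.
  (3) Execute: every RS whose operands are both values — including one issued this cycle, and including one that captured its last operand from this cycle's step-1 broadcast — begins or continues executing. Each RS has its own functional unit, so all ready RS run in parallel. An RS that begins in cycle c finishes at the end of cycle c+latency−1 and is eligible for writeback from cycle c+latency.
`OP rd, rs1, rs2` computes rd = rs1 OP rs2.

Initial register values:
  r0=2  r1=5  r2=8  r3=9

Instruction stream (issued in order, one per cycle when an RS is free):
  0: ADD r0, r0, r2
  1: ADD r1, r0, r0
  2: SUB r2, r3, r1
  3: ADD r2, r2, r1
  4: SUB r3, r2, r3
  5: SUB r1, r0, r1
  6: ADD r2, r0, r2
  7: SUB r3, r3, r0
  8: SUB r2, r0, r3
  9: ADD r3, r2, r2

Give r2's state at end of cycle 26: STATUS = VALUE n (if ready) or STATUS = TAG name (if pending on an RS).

cycle 1: issue ADD r0<-Add1 // r0:Add1,r1:5,r2:8,r3:9
cycle 2: issue ADD r1<-Add2 // r0:Add1,r1:Add2,r2:8,r3:9
cycle 3: issue SUB r2<-Add3 // r0:Add1,r1:Add2,r2:Add3,r3:9
cycle 4: CDB Add1=10; issue ADD r2<-Add1 // r0:10,r1:Add2,r2:Add1,r3:9
cycle 5: stall // r0:10,r1:Add2,r2:Add1,r3:9
cycle 6: stall // r0:10,r1:Add2,r2:Add1,r3:9
cycle 7: CDB Add2=20; issue SUB r3<-Add2 // r0:10,r1:20,r2:Add1,r3:Add2
cycle 8: stall // r0:10,r1:20,r2:Add1,r3:Add2
cycle 9: stall // r0:10,r1:20,r2:Add1,r3:Add2
cycle 10: CDB Add3=-11; issue SUB r1<-Add3 // r0:10,r1:Add3,r2:Add1,r3:Add2
cycle 11: stall // r0:10,r1:Add3,r2:Add1,r3:Add2
cycle 12: stall // r0:10,r1:Add3,r2:Add1,r3:Add2
cycle 13: CDB Add1=9; issue ADD r2<-Add1 // r0:10,r1:Add3,r2:Add1,r3:Add2
cycle 14: CDB Add3=-10; issue SUB r3<-Add3 // r0:10,r1:-10,r2:Add1,r3:Add3
cycle 15: stall // r0:10,r1:-10,r2:Add1,r3:Add3
cycle 16: CDB Add1=19; issue SUB r2<-Add1 // r0:10,r1:-10,r2:Add1,r3:Add3
cycle 17: CDB Add2=0; issue ADD r3<-Add2 // r0:10,r1:-10,r2:Add1,r3:Add2
cycle 18: - // r0:10,r1:-10,r2:Add1,r3:Add2
cycle 19: - // r0:10,r1:-10,r2:Add1,r3:Add2
cycle 20: CDB Add3=-10 // r0:10,r1:-10,r2:Add1,r3:Add2
cycle 21: - // r0:10,r1:-10,r2:Add1,r3:Add2
cycle 22: - // r0:10,r1:-10,r2:Add1,r3:Add2
cycle 23: CDB Add1=20 // r0:10,r1:-10,r2:20,r3:Add2
cycle 24: - // r0:10,r1:-10,r2:20,r3:Add2
cycle 25: - // r0:10,r1:-10,r2:20,r3:Add2
cycle 26: CDB Add2=40 // r0:10,r1:-10,r2:20,r3:40

STATUS = VALUE 20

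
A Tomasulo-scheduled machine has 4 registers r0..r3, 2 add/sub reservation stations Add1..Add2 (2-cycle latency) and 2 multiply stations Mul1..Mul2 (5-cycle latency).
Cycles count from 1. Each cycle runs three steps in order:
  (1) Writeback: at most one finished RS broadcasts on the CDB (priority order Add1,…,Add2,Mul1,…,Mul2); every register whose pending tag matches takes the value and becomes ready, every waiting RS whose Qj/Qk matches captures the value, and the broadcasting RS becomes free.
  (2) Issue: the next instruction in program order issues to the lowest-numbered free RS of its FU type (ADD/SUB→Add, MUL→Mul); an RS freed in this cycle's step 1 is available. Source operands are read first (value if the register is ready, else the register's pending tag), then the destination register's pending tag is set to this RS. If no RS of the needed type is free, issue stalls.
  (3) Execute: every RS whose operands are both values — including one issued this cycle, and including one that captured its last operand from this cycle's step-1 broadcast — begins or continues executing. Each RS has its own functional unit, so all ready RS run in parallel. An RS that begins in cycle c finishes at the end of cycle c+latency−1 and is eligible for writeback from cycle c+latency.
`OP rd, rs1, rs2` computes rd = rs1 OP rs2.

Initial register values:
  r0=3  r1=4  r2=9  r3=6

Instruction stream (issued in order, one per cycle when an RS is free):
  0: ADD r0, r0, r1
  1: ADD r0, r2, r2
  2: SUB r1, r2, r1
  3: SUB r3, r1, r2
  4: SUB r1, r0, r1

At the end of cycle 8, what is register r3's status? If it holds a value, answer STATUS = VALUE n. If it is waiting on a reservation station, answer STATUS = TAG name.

cycle 1: issue ADD r0<-Add1 // r0:Add1,r1:4,r2:9,r3:6
cycle 2: issue ADD r0<-Add2 // r0:Add2,r1:4,r2:9,r3:6
cycle 3: CDB Add1=7; issue SUB r1<-Add1 // r0:Add2,r1:Add1,r2:9,r3:6
cycle 4: CDB Add2=18; issue SUB r3<-Add2 // r0:18,r1:Add1,r2:9,r3:Add2
cycle 5: CDB Add1=5; issue SUB r1<-Add1 // r0:18,r1:Add1,r2:9,r3:Add2
cycle 6: - // r0:18,r1:Add1,r2:9,r3:Add2
cycle 7: CDB Add1=13 // r0:18,r1:13,r2:9,r3:Add2
cycle 8: CDB Add2=-4 // r0:18,r1:13,r2:9,r3:-4

STATUS = VALUE -4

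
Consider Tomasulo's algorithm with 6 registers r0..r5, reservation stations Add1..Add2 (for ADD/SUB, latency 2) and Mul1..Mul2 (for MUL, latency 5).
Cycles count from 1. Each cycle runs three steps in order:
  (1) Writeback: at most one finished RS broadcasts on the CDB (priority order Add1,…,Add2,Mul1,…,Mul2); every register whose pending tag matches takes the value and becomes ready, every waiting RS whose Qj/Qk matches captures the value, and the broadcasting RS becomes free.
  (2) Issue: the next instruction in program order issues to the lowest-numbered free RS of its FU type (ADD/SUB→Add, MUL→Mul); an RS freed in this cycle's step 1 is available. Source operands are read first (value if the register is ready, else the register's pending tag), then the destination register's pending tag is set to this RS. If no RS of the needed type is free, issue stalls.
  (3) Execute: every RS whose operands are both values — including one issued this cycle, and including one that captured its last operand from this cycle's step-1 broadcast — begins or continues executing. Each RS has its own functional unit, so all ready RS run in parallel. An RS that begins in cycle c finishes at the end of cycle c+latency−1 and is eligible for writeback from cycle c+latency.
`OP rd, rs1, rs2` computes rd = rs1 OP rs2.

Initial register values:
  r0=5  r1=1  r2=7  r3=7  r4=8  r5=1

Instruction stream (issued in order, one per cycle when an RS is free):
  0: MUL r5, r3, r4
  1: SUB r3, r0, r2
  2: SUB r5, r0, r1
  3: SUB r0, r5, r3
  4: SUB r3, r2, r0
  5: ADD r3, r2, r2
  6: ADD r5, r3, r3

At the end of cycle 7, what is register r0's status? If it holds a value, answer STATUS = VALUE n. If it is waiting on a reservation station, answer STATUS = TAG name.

STATUS = VALUE 6

cycle 1: issue MUL r5<-Mul1 // r0:5,r1:1,r2:7,r3:7,r4:8,r5:Mul1
cycle 2: issue SUB r3<-Add1 // r0:5,r1:1,r2:7,r3:Add1,r4:8,r5:Mul1
cycle 3: issue SUB r5<-Add2 // r0:5,r1:1,r2:7,r3:Add1,r4:8,r5:Add2
cycle 4: CDB Add1=-2; issue SUB r0<-Add1 // r0:Add1,r1:1,r2:7,r3:-2,r4:8,r5:Add2
cycle 5: CDB Add2=4; issue SUB r3<-Add2 // r0:Add1,r1:1,r2:7,r3:Add2,r4:8,r5:4
cycle 6: CDB Mul1=56; stall // r0:Add1,r1:1,r2:7,r3:Add2,r4:8,r5:4
cycle 7: CDB Add1=6; issue ADD r3<-Add1 // r0:6,r1:1,r2:7,r3:Add1,r4:8,r5:4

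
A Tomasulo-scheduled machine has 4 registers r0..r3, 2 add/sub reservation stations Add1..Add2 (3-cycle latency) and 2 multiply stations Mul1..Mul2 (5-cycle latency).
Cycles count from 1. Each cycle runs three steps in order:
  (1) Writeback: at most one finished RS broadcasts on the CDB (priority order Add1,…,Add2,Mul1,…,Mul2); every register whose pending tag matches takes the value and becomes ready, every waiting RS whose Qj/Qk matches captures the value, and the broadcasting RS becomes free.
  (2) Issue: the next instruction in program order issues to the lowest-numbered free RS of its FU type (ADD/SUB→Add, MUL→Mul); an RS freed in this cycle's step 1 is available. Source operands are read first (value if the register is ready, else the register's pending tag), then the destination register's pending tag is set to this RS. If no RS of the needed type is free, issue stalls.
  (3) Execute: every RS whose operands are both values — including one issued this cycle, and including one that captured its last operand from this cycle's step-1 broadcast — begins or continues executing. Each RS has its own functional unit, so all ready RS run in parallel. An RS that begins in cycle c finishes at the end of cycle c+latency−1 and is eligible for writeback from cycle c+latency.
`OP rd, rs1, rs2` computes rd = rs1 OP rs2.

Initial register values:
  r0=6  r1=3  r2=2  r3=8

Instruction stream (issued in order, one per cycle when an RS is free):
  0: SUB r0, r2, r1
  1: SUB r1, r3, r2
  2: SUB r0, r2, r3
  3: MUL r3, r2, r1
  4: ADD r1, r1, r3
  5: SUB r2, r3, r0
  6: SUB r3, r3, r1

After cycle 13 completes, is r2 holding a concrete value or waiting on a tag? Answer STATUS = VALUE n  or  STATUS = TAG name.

STATUS = VALUE 18

c1: issue SUB r0<-Add1 | r0:Add1,r1:3,r2:2,r3:8
c2: issue SUB r1<-Add2 | r0:Add1,r1:Add2,r2:2,r3:8
c3: stall | r0:Add1,r1:Add2,r2:2,r3:8
c4: CDB Add1=-1; issue SUB r0<-Add1 | r0:Add1,r1:Add2,r2:2,r3:8
c5: CDB Add2=6; issue MUL r3<-Mul1 | r0:Add1,r1:6,r2:2,r3:Mul1
c6: issue ADD r1<-Add2 | r0:Add1,r1:Add2,r2:2,r3:Mul1
c7: CDB Add1=-6; issue SUB r2<-Add1 | r0:-6,r1:Add2,r2:Add1,r3:Mul1
c8: stall | r0:-6,r1:Add2,r2:Add1,r3:Mul1
c9: stall | r0:-6,r1:Add2,r2:Add1,r3:Mul1
c10: CDB Mul1=12; stall | r0:-6,r1:Add2,r2:Add1,r3:12
c11: stall | r0:-6,r1:Add2,r2:Add1,r3:12
c12: stall | r0:-6,r1:Add2,r2:Add1,r3:12
c13: CDB Add1=18; issue SUB r3<-Add1 | r0:-6,r1:Add2,r2:18,r3:Add1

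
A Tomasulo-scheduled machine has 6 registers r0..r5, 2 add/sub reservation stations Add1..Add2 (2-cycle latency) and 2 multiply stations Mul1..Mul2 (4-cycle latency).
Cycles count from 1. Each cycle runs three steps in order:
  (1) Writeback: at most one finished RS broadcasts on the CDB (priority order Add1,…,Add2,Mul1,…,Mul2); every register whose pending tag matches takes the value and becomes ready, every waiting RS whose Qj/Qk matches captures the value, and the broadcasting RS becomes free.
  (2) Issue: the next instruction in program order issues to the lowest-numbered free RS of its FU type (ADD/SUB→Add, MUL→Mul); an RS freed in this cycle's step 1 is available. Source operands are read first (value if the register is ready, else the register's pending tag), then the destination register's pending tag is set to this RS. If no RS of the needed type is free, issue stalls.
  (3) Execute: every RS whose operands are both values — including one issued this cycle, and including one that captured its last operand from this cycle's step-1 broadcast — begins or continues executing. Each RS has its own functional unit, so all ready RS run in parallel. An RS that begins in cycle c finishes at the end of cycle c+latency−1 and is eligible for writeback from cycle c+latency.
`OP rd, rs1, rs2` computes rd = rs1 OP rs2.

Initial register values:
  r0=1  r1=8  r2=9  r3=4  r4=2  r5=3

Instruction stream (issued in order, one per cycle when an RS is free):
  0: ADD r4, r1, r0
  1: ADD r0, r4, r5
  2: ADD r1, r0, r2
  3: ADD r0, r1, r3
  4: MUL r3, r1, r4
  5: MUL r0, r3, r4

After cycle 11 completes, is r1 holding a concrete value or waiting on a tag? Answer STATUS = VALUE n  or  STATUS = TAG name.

STATUS = VALUE 21

  c1: issue ADD r4<-Add1  regs: r0:1,r1:8,r2:9,r3:4,r4:Add1,r5:3
  c2: issue ADD r0<-Add2  regs: r0:Add2,r1:8,r2:9,r3:4,r4:Add1,r5:3
  c3: CDB Add1=9; issue ADD r1<-Add1  regs: r0:Add2,r1:Add1,r2:9,r3:4,r4:9,r5:3
  c4: stall  regs: r0:Add2,r1:Add1,r2:9,r3:4,r4:9,r5:3
  c5: CDB Add2=12; issue ADD r0<-Add2  regs: r0:Add2,r1:Add1,r2:9,r3:4,r4:9,r5:3
  c6: issue MUL r3<-Mul1  regs: r0:Add2,r1:Add1,r2:9,r3:Mul1,r4:9,r5:3
  c7: CDB Add1=21; issue MUL r0<-Mul2  regs: r0:Mul2,r1:21,r2:9,r3:Mul1,r4:9,r5:3
  c8: -  regs: r0:Mul2,r1:21,r2:9,r3:Mul1,r4:9,r5:3
  c9: CDB Add2=25  regs: r0:Mul2,r1:21,r2:9,r3:Mul1,r4:9,r5:3
  c10: -  regs: r0:Mul2,r1:21,r2:9,r3:Mul1,r4:9,r5:3
  c11: CDB Mul1=189  regs: r0:Mul2,r1:21,r2:9,r3:189,r4:9,r5:3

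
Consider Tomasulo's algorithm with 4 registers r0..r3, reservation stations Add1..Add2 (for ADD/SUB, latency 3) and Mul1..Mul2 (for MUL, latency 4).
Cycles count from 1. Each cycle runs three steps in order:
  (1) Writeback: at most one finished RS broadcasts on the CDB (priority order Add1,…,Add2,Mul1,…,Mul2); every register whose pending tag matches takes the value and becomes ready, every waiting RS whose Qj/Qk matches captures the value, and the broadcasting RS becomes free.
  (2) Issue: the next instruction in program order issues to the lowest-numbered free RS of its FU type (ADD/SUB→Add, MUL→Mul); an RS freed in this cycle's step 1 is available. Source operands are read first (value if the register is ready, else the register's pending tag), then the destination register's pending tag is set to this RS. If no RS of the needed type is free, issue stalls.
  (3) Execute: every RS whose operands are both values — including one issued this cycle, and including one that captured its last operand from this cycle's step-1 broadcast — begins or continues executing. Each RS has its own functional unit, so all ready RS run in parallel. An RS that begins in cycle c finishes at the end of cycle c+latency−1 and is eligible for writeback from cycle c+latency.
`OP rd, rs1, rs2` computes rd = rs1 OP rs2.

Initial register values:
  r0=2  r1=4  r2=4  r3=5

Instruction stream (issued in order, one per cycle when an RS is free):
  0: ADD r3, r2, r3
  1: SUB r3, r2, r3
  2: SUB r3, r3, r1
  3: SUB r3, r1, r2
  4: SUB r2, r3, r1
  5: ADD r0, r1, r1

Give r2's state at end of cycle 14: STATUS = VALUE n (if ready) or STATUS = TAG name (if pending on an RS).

c1: issue ADD r3<-Add1 | r0:2,r1:4,r2:4,r3:Add1
c2: issue SUB r3<-Add2 | r0:2,r1:4,r2:4,r3:Add2
c3: stall | r0:2,r1:4,r2:4,r3:Add2
c4: CDB Add1=9; issue SUB r3<-Add1 | r0:2,r1:4,r2:4,r3:Add1
c5: stall | r0:2,r1:4,r2:4,r3:Add1
c6: stall | r0:2,r1:4,r2:4,r3:Add1
c7: CDB Add2=-5; issue SUB r3<-Add2 | r0:2,r1:4,r2:4,r3:Add2
c8: stall | r0:2,r1:4,r2:4,r3:Add2
c9: stall | r0:2,r1:4,r2:4,r3:Add2
c10: CDB Add1=-9; issue SUB r2<-Add1 | r0:2,r1:4,r2:Add1,r3:Add2
c11: CDB Add2=0; issue ADD r0<-Add2 | r0:Add2,r1:4,r2:Add1,r3:0
c12: - | r0:Add2,r1:4,r2:Add1,r3:0
c13: - | r0:Add2,r1:4,r2:Add1,r3:0
c14: CDB Add1=-4 | r0:Add2,r1:4,r2:-4,r3:0

STATUS = VALUE -4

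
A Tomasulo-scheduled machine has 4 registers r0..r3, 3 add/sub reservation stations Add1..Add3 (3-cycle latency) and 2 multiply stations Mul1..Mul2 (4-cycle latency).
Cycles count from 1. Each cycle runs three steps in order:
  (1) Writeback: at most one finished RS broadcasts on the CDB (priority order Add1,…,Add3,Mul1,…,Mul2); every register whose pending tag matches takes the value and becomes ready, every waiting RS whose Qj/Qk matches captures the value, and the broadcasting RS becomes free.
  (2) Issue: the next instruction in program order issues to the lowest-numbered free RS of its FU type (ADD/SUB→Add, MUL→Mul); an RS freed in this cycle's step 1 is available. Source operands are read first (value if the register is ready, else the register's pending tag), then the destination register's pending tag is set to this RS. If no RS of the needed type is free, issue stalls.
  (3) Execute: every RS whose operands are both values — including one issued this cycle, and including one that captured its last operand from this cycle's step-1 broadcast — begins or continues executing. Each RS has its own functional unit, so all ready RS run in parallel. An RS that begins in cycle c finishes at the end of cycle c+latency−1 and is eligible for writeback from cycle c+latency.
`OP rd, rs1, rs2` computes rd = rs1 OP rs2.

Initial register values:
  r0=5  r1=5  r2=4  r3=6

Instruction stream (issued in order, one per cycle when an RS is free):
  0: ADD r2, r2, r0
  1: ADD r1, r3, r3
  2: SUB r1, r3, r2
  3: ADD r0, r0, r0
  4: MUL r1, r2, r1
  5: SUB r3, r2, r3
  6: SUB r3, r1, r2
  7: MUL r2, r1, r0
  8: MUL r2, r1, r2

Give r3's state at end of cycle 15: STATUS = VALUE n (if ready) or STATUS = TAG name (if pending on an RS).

STATUS = VALUE -36

c1: issue ADD r2<-Add1 | r0:5,r1:5,r2:Add1,r3:6
c2: issue ADD r1<-Add2 | r0:5,r1:Add2,r2:Add1,r3:6
c3: issue SUB r1<-Add3 | r0:5,r1:Add3,r2:Add1,r3:6
c4: CDB Add1=9; issue ADD r0<-Add1 | r0:Add1,r1:Add3,r2:9,r3:6
c5: CDB Add2=12; issue MUL r1<-Mul1 | r0:Add1,r1:Mul1,r2:9,r3:6
c6: issue SUB r3<-Add2 | r0:Add1,r1:Mul1,r2:9,r3:Add2
c7: CDB Add1=10; issue SUB r3<-Add1 | r0:10,r1:Mul1,r2:9,r3:Add1
c8: CDB Add3=-3; issue MUL r2<-Mul2 | r0:10,r1:Mul1,r2:Mul2,r3:Add1
c9: CDB Add2=3; stall | r0:10,r1:Mul1,r2:Mul2,r3:Add1
c10: stall | r0:10,r1:Mul1,r2:Mul2,r3:Add1
c11: stall | r0:10,r1:Mul1,r2:Mul2,r3:Add1
c12: CDB Mul1=-27; issue MUL r2<-Mul1 | r0:10,r1:-27,r2:Mul1,r3:Add1
c13: - | r0:10,r1:-27,r2:Mul1,r3:Add1
c14: - | r0:10,r1:-27,r2:Mul1,r3:Add1
c15: CDB Add1=-36 | r0:10,r1:-27,r2:Mul1,r3:-36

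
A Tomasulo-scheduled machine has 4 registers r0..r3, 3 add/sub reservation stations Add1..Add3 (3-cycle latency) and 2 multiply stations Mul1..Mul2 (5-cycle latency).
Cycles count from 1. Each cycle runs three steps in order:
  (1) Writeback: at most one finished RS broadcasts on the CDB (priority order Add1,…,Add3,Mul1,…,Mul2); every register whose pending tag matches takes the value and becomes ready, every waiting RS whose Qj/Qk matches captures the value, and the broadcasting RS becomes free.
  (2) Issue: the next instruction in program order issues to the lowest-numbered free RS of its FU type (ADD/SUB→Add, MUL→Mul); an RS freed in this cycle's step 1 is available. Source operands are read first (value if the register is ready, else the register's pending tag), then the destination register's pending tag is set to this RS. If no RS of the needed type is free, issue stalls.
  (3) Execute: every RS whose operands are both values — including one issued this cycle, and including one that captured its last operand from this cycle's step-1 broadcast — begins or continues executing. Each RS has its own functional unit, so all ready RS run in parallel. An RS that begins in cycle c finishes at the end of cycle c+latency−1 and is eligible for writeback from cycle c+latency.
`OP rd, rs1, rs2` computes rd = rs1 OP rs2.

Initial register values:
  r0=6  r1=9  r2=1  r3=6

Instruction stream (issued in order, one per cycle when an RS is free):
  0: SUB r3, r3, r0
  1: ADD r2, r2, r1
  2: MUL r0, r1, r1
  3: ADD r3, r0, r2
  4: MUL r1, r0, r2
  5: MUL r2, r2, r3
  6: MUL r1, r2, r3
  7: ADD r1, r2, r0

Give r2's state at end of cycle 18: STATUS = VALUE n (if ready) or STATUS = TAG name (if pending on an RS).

STATUS = VALUE 910

  c1: issue SUB r3<-Add1  regs: r0:6,r1:9,r2:1,r3:Add1
  c2: issue ADD r2<-Add2  regs: r0:6,r1:9,r2:Add2,r3:Add1
  c3: issue MUL r0<-Mul1  regs: r0:Mul1,r1:9,r2:Add2,r3:Add1
  c4: CDB Add1=0; issue ADD r3<-Add1  regs: r0:Mul1,r1:9,r2:Add2,r3:Add1
  c5: CDB Add2=10; issue MUL r1<-Mul2  regs: r0:Mul1,r1:Mul2,r2:10,r3:Add1
  c6: stall  regs: r0:Mul1,r1:Mul2,r2:10,r3:Add1
  c7: stall  regs: r0:Mul1,r1:Mul2,r2:10,r3:Add1
  c8: CDB Mul1=81; issue MUL r2<-Mul1  regs: r0:81,r1:Mul2,r2:Mul1,r3:Add1
  c9: stall  regs: r0:81,r1:Mul2,r2:Mul1,r3:Add1
  c10: stall  regs: r0:81,r1:Mul2,r2:Mul1,r3:Add1
  c11: CDB Add1=91; stall  regs: r0:81,r1:Mul2,r2:Mul1,r3:91
  c12: stall  regs: r0:81,r1:Mul2,r2:Mul1,r3:91
  c13: CDB Mul2=810; issue MUL r1<-Mul2  regs: r0:81,r1:Mul2,r2:Mul1,r3:91
  c14: issue ADD r1<-Add1  regs: r0:81,r1:Add1,r2:Mul1,r3:91
  c15: -  regs: r0:81,r1:Add1,r2:Mul1,r3:91
  c16: CDB Mul1=910  regs: r0:81,r1:Add1,r2:910,r3:91
  c17: -  regs: r0:81,r1:Add1,r2:910,r3:91
  c18: -  regs: r0:81,r1:Add1,r2:910,r3:91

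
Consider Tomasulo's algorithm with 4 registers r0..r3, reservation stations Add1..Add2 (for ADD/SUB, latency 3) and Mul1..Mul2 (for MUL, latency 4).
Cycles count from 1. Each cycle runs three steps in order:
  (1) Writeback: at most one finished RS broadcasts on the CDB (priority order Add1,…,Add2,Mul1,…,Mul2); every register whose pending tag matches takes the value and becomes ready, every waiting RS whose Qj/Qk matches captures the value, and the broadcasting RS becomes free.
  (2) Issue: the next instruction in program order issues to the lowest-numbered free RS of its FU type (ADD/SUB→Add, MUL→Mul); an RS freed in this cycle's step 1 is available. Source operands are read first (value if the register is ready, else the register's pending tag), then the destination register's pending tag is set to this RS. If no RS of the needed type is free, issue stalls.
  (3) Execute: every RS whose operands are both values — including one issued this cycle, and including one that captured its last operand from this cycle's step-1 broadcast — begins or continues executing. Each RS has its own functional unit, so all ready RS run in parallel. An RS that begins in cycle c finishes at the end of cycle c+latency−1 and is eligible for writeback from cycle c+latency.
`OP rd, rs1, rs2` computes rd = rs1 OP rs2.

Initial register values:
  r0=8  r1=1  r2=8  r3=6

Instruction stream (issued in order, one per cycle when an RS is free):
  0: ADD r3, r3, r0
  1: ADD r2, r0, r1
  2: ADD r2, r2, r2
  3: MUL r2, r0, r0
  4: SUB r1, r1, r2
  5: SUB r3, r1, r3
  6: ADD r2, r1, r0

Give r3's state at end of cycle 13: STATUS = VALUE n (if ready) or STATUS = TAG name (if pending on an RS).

STATUS = TAG Add1

cycle 1: issue ADD r3<-Add1 // r0:8,r1:1,r2:8,r3:Add1
cycle 2: issue ADD r2<-Add2 // r0:8,r1:1,r2:Add2,r3:Add1
cycle 3: stall // r0:8,r1:1,r2:Add2,r3:Add1
cycle 4: CDB Add1=14; issue ADD r2<-Add1 // r0:8,r1:1,r2:Add1,r3:14
cycle 5: CDB Add2=9; issue MUL r2<-Mul1 // r0:8,r1:1,r2:Mul1,r3:14
cycle 6: issue SUB r1<-Add2 // r0:8,r1:Add2,r2:Mul1,r3:14
cycle 7: stall // r0:8,r1:Add2,r2:Mul1,r3:14
cycle 8: CDB Add1=18; issue SUB r3<-Add1 // r0:8,r1:Add2,r2:Mul1,r3:Add1
cycle 9: CDB Mul1=64; stall // r0:8,r1:Add2,r2:64,r3:Add1
cycle 10: stall // r0:8,r1:Add2,r2:64,r3:Add1
cycle 11: stall // r0:8,r1:Add2,r2:64,r3:Add1
cycle 12: CDB Add2=-63; issue ADD r2<-Add2 // r0:8,r1:-63,r2:Add2,r3:Add1
cycle 13: - // r0:8,r1:-63,r2:Add2,r3:Add1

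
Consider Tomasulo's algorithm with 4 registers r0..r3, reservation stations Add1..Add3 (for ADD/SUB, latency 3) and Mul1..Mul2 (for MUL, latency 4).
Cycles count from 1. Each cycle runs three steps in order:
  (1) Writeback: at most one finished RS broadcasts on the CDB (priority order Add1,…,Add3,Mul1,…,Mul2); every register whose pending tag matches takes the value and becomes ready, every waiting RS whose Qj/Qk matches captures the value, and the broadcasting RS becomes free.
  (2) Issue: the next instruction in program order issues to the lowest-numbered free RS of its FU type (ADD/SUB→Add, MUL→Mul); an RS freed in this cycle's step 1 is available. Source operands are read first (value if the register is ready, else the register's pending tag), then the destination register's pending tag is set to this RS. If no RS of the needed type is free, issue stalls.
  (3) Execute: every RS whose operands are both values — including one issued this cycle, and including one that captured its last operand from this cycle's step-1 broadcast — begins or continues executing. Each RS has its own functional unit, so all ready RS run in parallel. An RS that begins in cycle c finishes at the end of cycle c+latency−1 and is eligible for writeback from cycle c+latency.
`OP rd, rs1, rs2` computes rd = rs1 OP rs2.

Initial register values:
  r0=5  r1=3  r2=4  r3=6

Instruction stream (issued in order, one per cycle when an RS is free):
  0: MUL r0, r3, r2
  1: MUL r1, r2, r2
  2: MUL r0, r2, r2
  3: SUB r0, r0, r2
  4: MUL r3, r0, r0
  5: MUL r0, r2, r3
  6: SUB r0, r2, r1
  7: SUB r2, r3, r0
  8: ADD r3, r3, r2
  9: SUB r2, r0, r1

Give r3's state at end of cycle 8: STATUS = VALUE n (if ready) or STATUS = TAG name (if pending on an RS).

STATUS = TAG Mul2

cycle 1: issue MUL r0<-Mul1 // r0:Mul1,r1:3,r2:4,r3:6
cycle 2: issue MUL r1<-Mul2 // r0:Mul1,r1:Mul2,r2:4,r3:6
cycle 3: stall // r0:Mul1,r1:Mul2,r2:4,r3:6
cycle 4: stall // r0:Mul1,r1:Mul2,r2:4,r3:6
cycle 5: CDB Mul1=24; issue MUL r0<-Mul1 // r0:Mul1,r1:Mul2,r2:4,r3:6
cycle 6: CDB Mul2=16; issue SUB r0<-Add1 // r0:Add1,r1:16,r2:4,r3:6
cycle 7: issue MUL r3<-Mul2 // r0:Add1,r1:16,r2:4,r3:Mul2
cycle 8: stall // r0:Add1,r1:16,r2:4,r3:Mul2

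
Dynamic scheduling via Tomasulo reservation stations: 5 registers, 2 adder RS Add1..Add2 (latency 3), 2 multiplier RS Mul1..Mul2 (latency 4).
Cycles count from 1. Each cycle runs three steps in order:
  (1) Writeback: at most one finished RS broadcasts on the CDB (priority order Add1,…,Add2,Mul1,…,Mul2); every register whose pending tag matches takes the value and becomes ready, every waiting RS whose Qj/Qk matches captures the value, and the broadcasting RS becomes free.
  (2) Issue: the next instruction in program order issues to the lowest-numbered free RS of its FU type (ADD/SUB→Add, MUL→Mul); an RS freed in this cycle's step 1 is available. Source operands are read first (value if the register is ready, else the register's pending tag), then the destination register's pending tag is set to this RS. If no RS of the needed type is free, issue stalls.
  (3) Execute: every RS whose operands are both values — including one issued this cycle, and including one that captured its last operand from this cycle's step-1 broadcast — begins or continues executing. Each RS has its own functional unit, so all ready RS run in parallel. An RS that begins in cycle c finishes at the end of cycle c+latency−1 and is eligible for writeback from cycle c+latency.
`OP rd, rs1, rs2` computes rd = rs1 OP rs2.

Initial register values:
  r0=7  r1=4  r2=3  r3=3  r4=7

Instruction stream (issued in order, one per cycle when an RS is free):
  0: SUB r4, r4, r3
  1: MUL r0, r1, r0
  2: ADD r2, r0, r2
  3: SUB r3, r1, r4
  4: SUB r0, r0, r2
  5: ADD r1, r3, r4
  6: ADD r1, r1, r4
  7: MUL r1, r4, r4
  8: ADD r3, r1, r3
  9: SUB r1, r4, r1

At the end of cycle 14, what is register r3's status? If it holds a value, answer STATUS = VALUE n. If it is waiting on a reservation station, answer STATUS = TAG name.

  c1: issue SUB r4<-Add1  regs: r0:7,r1:4,r2:3,r3:3,r4:Add1
  c2: issue MUL r0<-Mul1  regs: r0:Mul1,r1:4,r2:3,r3:3,r4:Add1
  c3: issue ADD r2<-Add2  regs: r0:Mul1,r1:4,r2:Add2,r3:3,r4:Add1
  c4: CDB Add1=4; issue SUB r3<-Add1  regs: r0:Mul1,r1:4,r2:Add2,r3:Add1,r4:4
  c5: stall  regs: r0:Mul1,r1:4,r2:Add2,r3:Add1,r4:4
  c6: CDB Mul1=28; stall  regs: r0:28,r1:4,r2:Add2,r3:Add1,r4:4
  c7: CDB Add1=0; issue SUB r0<-Add1  regs: r0:Add1,r1:4,r2:Add2,r3:0,r4:4
  c8: stall  regs: r0:Add1,r1:4,r2:Add2,r3:0,r4:4
  c9: CDB Add2=31; issue ADD r1<-Add2  regs: r0:Add1,r1:Add2,r2:31,r3:0,r4:4
  c10: stall  regs: r0:Add1,r1:Add2,r2:31,r3:0,r4:4
  c11: stall  regs: r0:Add1,r1:Add2,r2:31,r3:0,r4:4
  c12: CDB Add1=-3; issue ADD r1<-Add1  regs: r0:-3,r1:Add1,r2:31,r3:0,r4:4
  c13: CDB Add2=4; issue MUL r1<-Mul1  regs: r0:-3,r1:Mul1,r2:31,r3:0,r4:4
  c14: issue ADD r3<-Add2  regs: r0:-3,r1:Mul1,r2:31,r3:Add2,r4:4

STATUS = TAG Add2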